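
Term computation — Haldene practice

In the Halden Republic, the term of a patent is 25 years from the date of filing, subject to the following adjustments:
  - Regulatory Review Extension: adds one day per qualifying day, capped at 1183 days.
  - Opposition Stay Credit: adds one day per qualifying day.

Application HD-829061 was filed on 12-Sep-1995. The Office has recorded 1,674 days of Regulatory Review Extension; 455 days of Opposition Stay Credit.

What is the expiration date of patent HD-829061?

Base term: filing date + 25 years → 12 September 2020.
Regulatory Review Extension: 1674 days claimed exceeds the 1183-day cap, so +1183 days → 9 December 2023.
Opposition Stay Credit: +455 days → 8 March 2025.

March 8, 2025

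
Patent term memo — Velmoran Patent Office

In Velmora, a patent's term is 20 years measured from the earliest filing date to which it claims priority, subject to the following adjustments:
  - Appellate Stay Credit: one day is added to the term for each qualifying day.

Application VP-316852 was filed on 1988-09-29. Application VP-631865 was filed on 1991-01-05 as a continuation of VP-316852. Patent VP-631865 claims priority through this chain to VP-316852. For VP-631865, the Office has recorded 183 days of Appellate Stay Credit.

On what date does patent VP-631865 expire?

March 31, 2009

Earliest priority filing: 29 September 1988.
Base term: 29 September 1988 + 20 years → 29 September 2008.
Appellate Stay Credit: +183 days → 31 March 2009.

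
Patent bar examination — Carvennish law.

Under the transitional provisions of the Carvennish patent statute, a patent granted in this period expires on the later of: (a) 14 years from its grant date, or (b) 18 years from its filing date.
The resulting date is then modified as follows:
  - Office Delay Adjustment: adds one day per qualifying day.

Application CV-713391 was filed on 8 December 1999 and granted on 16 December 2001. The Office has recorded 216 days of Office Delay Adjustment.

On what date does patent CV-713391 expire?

(a) grant + 14 years → 16 December 2015.
(b) filing + 18 years → 8 December 2017.
Later of the two: 8 December 2017.
Office Delay Adjustment: +216 days → 12 July 2018.

July 12, 2018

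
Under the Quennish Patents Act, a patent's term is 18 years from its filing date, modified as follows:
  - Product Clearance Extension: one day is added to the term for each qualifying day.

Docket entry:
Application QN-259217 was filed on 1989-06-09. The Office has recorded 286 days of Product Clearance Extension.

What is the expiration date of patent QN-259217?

2008-03-21

Base term: filing date + 18 years → 9 June 2007.
Product Clearance Extension: +286 days → 21 March 2008.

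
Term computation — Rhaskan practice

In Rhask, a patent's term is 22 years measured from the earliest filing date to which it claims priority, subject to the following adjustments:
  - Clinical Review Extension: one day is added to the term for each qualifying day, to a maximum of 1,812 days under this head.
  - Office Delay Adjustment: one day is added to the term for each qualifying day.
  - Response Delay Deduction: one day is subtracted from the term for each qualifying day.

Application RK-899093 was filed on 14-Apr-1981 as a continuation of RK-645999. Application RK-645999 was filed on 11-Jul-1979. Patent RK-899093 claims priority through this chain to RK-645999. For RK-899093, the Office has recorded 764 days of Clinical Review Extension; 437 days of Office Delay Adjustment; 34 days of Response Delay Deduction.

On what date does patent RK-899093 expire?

September 20, 2004

Earliest priority filing: 11 July 1979.
Base term: 11 July 1979 + 22 years → 11 July 2001.
Clinical Review Extension: 764 days (within the 1812-day cap) → +764 days → 14 August 2003.
Office Delay Adjustment: +437 days → 24 October 2004.
Response Delay Deduction: −34 days → 20 September 2004.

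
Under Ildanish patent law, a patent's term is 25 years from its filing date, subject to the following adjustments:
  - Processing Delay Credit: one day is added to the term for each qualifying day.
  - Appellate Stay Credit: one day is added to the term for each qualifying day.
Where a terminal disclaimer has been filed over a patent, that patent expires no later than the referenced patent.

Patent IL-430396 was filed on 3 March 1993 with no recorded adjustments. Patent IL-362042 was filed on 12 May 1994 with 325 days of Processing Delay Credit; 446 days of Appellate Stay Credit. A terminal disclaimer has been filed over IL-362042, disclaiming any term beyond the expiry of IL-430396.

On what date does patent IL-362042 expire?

Natural term of IL-362042:
  Base: filing + 25 years → 12 May 2019.
  Processing Delay Credit: +325 days → 1 April 2020.
  Appellate Stay Credit: +446 days → 21 June 2021.
Expiry of referenced patent IL-430396:
  Base: filing + 25 years → 3 March 2018.
Terminal disclaimer: IL-362042 expires on the earlier of 21 June 2021 and 3 March 2018.

March 3, 2018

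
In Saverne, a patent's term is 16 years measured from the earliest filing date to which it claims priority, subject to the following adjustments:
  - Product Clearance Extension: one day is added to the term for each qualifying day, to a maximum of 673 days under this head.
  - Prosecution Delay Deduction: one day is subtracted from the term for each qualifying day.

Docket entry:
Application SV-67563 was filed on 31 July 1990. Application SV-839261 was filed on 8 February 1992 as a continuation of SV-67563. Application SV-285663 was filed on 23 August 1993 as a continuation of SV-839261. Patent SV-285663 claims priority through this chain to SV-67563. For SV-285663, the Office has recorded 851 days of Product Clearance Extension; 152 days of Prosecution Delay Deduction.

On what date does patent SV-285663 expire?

2008-01-03

Earliest priority filing: 31 July 1990.
Base term: 31 July 1990 + 16 years → 31 July 2006.
Product Clearance Extension: 851 days claimed exceeds the 673-day cap, so +673 days → 3 June 2008.
Prosecution Delay Deduction: −152 days → 3 January 2008.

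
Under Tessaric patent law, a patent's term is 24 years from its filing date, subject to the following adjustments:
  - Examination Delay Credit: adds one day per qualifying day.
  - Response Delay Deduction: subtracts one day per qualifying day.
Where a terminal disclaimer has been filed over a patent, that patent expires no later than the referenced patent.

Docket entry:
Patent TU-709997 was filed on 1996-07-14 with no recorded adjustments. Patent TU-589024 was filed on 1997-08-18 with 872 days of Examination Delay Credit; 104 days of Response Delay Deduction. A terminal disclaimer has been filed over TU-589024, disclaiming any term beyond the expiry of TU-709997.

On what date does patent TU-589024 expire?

2020-07-14

Natural term of TU-589024:
  Base: filing + 24 years → 18 August 2021.
  Examination Delay Credit: +872 days → 7 January 2024.
  Response Delay Deduction: −104 days → 25 September 2023.
Expiry of referenced patent TU-709997:
  Base: filing + 24 years → 14 July 2020.
Terminal disclaimer: TU-589024 expires on the earlier of 25 September 2023 and 14 July 2020.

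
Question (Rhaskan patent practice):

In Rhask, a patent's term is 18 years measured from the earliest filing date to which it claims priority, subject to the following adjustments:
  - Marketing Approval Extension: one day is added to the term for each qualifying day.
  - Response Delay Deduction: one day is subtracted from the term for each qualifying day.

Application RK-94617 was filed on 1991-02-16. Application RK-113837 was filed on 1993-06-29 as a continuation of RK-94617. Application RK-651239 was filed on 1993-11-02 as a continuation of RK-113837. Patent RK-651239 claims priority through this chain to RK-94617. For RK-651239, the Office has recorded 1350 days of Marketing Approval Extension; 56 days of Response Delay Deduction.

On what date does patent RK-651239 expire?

September 2, 2012

Earliest priority filing: 16 February 1991.
Base term: 16 February 1991 + 18 years → 16 February 2009.
Marketing Approval Extension: +1350 days → 28 October 2012.
Response Delay Deduction: −56 days → 2 September 2012.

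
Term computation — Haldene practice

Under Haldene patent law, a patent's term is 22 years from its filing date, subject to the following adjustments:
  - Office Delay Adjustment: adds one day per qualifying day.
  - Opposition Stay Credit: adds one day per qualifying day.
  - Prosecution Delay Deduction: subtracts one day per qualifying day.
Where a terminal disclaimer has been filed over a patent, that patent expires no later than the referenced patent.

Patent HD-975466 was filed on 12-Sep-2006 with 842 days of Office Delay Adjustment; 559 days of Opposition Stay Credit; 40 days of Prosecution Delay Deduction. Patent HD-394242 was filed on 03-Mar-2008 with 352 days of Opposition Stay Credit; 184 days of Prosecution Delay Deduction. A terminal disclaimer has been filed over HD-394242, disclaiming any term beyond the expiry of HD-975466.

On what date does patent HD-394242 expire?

Natural term of HD-394242:
  Base: filing + 22 years → 3 March 2030.
  Opposition Stay Credit: +352 days → 18 February 2031.
  Prosecution Delay Deduction: −184 days → 18 August 2030.
Expiry of referenced patent HD-975466:
  Base: filing + 22 years → 12 September 2028.
  Office Delay Adjustment: +842 days → 2 January 2031.
  Opposition Stay Credit: +559 days → 14 July 2032.
  Prosecution Delay Deduction: −40 days → 4 June 2032.
Terminal disclaimer: HD-394242 expires on the earlier of 18 August 2030 and 4 June 2032.

2030-08-18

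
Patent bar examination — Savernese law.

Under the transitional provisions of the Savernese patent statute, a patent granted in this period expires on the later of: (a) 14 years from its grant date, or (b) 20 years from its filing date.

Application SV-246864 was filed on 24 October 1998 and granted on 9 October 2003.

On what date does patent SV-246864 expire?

(a) grant + 14 years → 9 October 2017.
(b) filing + 20 years → 24 October 2018.
Later of the two: 24 October 2018.

2018-10-24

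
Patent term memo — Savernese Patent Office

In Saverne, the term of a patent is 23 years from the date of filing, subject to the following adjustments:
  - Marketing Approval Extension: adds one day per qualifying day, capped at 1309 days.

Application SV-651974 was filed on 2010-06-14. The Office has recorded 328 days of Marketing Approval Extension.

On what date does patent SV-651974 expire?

2034-05-08

Base term: filing date + 23 years → 14 June 2033.
Marketing Approval Extension: 328 days (within the 1309-day cap) → +328 days → 8 May 2034.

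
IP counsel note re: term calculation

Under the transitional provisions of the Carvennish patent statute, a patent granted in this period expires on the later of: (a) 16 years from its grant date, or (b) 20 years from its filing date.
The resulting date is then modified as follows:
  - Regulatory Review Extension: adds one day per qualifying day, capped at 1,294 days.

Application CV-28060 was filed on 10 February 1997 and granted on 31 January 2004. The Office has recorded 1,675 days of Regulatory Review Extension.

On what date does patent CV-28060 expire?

(a) grant + 16 years → 31 January 2020.
(b) filing + 20 years → 10 February 2017.
Later of the two: 31 January 2020.
Regulatory Review Extension: 1675 days claimed exceeds the 1294-day cap, so +1294 days → 17 August 2023.

August 17, 2023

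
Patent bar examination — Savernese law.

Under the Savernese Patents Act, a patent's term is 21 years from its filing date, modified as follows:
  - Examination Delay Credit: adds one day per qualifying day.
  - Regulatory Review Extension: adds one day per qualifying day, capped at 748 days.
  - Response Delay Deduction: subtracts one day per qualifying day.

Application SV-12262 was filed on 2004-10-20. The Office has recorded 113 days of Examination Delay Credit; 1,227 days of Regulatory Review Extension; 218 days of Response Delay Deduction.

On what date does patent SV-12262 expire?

July 25, 2027

Base term: filing date + 21 years → 20 October 2025.
Examination Delay Credit: +113 days → 10 February 2026.
Regulatory Review Extension: 1227 days claimed exceeds the 748-day cap, so +748 days → 28 February 2028.
Response Delay Deduction: −218 days → 25 July 2027.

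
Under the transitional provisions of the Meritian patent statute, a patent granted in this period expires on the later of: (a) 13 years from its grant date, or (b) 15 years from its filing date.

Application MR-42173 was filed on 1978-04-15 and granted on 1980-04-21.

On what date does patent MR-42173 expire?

(a) grant + 13 years → 21 April 1993.
(b) filing + 15 years → 15 April 1993.
Later of the two: 21 April 1993.

April 21, 1993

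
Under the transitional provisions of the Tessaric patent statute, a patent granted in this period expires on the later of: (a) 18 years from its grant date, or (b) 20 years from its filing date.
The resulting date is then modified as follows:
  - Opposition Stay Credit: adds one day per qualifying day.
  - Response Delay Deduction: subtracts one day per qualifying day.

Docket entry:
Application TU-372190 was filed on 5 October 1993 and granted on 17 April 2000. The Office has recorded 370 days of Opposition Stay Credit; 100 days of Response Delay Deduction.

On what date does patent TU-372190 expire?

(a) grant + 18 years → 17 April 2018.
(b) filing + 20 years → 5 October 2013.
Later of the two: 17 April 2018.
Opposition Stay Credit: +370 days → 22 April 2019.
Response Delay Deduction: −100 days → 12 January 2019.

2019-01-12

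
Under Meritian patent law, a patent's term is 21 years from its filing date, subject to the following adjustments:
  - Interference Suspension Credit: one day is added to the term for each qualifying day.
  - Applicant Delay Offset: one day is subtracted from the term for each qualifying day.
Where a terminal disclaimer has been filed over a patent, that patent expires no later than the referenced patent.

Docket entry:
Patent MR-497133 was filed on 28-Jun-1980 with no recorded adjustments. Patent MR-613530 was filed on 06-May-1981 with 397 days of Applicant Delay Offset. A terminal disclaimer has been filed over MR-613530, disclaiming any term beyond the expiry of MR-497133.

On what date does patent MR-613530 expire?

Natural term of MR-613530:
  Base: filing + 21 years → 6 May 2002.
  Applicant Delay Offset: −397 days → 4 April 2001.
Expiry of referenced patent MR-497133:
  Base: filing + 21 years → 28 June 2001.
Terminal disclaimer: MR-613530 expires on the earlier of 4 April 2001 and 28 June 2001.

2001-04-04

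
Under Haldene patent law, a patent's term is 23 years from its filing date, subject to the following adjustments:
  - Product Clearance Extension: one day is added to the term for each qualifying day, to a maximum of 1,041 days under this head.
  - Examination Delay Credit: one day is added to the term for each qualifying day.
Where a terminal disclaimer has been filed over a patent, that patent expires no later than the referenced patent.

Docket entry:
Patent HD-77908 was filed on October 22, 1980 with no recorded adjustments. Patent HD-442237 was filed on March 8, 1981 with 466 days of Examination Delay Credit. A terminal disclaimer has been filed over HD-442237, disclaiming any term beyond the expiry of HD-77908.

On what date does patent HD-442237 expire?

Natural term of HD-442237:
  Base: filing + 23 years → 8 March 2004.
  Examination Delay Credit: +466 days → 17 June 2005.
Expiry of referenced patent HD-77908:
  Base: filing + 23 years → 22 October 2003.
Terminal disclaimer: HD-442237 expires on the earlier of 17 June 2005 and 22 October 2003.

2003-10-22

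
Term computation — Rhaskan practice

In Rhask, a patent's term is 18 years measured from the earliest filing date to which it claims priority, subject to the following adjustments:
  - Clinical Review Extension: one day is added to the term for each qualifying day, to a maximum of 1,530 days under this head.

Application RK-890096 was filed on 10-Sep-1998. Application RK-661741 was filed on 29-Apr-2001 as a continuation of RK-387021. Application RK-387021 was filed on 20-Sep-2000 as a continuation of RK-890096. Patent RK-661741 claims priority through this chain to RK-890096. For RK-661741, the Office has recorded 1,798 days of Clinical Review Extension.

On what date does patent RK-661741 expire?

Earliest priority filing: 10 September 1998.
Base term: 10 September 1998 + 18 years → 10 September 2016.
Clinical Review Extension: 1798 days claimed exceeds the 1530-day cap, so +1530 days → 18 November 2020.

November 18, 2020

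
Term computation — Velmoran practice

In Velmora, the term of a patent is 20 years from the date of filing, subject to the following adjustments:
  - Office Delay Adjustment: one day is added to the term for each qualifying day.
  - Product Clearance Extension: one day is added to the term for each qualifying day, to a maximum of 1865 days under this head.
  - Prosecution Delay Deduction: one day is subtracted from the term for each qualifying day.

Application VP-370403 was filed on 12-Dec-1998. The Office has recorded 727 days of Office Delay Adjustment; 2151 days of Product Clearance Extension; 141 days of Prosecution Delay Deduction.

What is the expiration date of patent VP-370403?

2025-08-28

Base term: filing date + 20 years → 12 December 2018.
Office Delay Adjustment: +727 days → 8 December 2020.
Product Clearance Extension: 2151 days claimed exceeds the 1865-day cap, so +1865 days → 16 January 2026.
Prosecution Delay Deduction: −141 days → 28 August 2025.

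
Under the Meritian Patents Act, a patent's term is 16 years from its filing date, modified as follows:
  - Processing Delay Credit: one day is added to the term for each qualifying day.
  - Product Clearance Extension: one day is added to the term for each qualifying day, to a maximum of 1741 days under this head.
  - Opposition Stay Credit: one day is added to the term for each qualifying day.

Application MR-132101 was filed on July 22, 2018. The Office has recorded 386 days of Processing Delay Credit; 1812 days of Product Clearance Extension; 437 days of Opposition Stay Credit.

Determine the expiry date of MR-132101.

July 29, 2041

Base term: filing date + 16 years → 22 July 2034.
Processing Delay Credit: +386 days → 12 August 2035.
Product Clearance Extension: 1812 days claimed exceeds the 1741-day cap, so +1741 days → 18 May 2040.
Opposition Stay Credit: +437 days → 29 July 2041.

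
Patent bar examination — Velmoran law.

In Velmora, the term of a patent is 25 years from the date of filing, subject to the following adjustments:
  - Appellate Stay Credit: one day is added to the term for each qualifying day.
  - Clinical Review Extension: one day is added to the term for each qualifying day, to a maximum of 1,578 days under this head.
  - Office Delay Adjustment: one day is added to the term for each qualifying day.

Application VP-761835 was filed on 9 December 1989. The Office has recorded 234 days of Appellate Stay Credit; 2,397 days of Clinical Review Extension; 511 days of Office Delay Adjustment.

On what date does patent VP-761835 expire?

Base term: filing date + 25 years → 9 December 2014.
Appellate Stay Credit: +234 days → 31 July 2015.
Clinical Review Extension: 2397 days claimed exceeds the 1578-day cap, so +1578 days → 25 November 2019.
Office Delay Adjustment: +511 days → 19 April 2021.

April 19, 2021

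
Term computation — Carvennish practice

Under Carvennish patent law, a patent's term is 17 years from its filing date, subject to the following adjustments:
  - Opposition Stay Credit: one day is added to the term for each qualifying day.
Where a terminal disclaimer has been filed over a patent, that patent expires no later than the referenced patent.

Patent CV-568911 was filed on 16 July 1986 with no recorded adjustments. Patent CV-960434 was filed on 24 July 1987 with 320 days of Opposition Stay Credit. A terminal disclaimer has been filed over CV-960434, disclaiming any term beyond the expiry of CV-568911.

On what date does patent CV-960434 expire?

Natural term of CV-960434:
  Base: filing + 17 years → 24 July 2004.
  Opposition Stay Credit: +320 days → 9 June 2005.
Expiry of referenced patent CV-568911:
  Base: filing + 17 years → 16 July 2003.
Terminal disclaimer: CV-960434 expires on the earlier of 9 June 2005 and 16 July 2003.

July 16, 2003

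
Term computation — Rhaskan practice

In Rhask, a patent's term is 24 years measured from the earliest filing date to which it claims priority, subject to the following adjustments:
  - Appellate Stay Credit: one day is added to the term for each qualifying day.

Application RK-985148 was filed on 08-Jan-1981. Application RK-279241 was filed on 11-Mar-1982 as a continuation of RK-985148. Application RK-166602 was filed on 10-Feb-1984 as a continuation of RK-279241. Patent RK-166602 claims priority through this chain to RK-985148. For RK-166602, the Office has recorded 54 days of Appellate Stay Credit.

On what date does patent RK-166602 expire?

2005-03-03

Earliest priority filing: 8 January 1981.
Base term: 8 January 1981 + 24 years → 8 January 2005.
Appellate Stay Credit: +54 days → 3 March 2005.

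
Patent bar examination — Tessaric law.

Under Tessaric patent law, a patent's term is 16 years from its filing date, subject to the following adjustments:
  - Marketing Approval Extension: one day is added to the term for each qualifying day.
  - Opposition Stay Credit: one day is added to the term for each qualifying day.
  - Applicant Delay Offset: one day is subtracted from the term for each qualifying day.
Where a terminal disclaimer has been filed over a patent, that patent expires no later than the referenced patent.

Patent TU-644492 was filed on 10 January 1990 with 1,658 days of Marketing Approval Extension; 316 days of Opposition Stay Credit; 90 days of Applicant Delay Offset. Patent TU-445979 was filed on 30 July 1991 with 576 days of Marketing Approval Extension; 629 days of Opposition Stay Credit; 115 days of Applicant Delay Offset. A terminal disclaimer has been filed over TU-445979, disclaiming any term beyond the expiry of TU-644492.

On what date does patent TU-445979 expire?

Natural term of TU-445979:
  Base: filing + 16 years → 30 July 2007.
  Marketing Approval Extension: +576 days → 25 February 2009.
  Opposition Stay Credit: +629 days → 16 November 2010.
  Applicant Delay Offset: −115 days → 24 July 2010.
Expiry of referenced patent TU-644492:
  Base: filing + 16 years → 10 January 2006.
  Marketing Approval Extension: +1658 days → 26 July 2010.
  Opposition Stay Credit: +316 days → 7 June 2011.
  Applicant Delay Offset: −90 days → 9 March 2011.
Terminal disclaimer: TU-445979 expires on the earlier of 24 July 2010 and 9 March 2011.

2010-07-24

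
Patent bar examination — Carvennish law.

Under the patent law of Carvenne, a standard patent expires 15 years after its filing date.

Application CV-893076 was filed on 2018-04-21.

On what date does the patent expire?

Filing date + 15 years → 21 April 2033.

April 21, 2033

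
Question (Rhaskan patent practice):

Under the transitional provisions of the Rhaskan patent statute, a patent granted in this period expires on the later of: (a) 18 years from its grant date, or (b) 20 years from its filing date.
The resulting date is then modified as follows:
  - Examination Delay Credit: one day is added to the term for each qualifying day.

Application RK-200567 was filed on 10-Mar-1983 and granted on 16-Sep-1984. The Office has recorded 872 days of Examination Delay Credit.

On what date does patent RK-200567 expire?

(a) grant + 18 years → 16 September 2002.
(b) filing + 20 years → 10 March 2003.
Later of the two: 10 March 2003.
Examination Delay Credit: +872 days → 29 July 2005.

2005-07-29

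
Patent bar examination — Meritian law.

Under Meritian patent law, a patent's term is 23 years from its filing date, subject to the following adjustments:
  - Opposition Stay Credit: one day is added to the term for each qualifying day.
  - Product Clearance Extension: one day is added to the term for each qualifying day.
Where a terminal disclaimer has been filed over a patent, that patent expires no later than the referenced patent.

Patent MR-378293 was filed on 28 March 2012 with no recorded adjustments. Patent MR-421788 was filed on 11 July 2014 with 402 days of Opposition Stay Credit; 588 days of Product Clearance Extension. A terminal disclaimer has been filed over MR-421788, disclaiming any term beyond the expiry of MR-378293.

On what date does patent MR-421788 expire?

Natural term of MR-421788:
  Base: filing + 23 years → 11 July 2037.
  Opposition Stay Credit: +402 days → 17 August 2038.
  Product Clearance Extension: +588 days → 27 March 2040.
Expiry of referenced patent MR-378293:
  Base: filing + 23 years → 28 March 2035.
Terminal disclaimer: MR-421788 expires on the earlier of 27 March 2040 and 28 March 2035.

March 28, 2035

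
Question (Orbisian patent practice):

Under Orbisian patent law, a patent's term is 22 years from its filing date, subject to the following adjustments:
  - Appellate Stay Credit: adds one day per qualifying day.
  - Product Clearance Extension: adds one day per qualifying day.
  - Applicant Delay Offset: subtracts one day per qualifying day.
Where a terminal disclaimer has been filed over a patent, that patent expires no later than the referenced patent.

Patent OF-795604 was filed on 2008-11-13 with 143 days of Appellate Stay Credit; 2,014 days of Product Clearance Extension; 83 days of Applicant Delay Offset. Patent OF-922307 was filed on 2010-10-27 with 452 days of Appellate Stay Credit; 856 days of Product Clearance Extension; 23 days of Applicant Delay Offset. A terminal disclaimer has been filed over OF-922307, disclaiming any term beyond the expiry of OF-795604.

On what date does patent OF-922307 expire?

Natural term of OF-922307:
  Base: filing + 22 years → 27 October 2032.
  Appellate Stay Credit: +452 days → 22 January 2034.
  Product Clearance Extension: +856 days → 27 May 2036.
  Applicant Delay Offset: −23 days → 4 May 2036.
Expiry of referenced patent OF-795604:
  Base: filing + 22 years → 13 November 2030.
  Appellate Stay Credit: +143 days → 5 April 2031.
  Product Clearance Extension: +2014 days → 9 October 2036.
  Applicant Delay Offset: −83 days → 18 July 2036.
Terminal disclaimer: OF-922307 expires on the earlier of 4 May 2036 and 18 July 2036.

2036-05-04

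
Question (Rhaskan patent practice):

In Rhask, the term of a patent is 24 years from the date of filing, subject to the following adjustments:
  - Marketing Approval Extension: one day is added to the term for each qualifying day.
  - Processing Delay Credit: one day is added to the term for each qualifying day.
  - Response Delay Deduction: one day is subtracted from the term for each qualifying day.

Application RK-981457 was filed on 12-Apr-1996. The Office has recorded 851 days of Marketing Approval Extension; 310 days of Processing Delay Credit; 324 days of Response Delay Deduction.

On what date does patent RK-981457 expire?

Base term: filing date + 24 years → 12 April 2020.
Marketing Approval Extension: +851 days → 11 August 2022.
Processing Delay Credit: +310 days → 17 June 2023.
Response Delay Deduction: −324 days → 28 July 2022.

2022-07-28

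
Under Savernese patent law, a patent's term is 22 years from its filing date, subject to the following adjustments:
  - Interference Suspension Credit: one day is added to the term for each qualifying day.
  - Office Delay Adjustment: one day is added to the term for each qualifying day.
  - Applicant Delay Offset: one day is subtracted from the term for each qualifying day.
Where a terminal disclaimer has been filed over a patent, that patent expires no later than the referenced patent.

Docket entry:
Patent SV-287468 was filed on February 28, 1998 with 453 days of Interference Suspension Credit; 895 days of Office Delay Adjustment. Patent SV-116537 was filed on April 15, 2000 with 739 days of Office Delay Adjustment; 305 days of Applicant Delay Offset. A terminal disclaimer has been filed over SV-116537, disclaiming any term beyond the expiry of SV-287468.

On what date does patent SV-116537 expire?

Natural term of SV-116537:
  Base: filing + 22 years → 15 April 2022.
  Office Delay Adjustment: +739 days → 23 April 2024.
  Applicant Delay Offset: −305 days → 23 June 2023.
Expiry of referenced patent SV-287468:
  Base: filing + 22 years → 28 February 2020.
  Interference Suspension Credit: +453 days → 26 May 2021.
  Office Delay Adjustment: +895 days → 7 November 2023.
Terminal disclaimer: SV-116537 expires on the earlier of 23 June 2023 and 7 November 2023.

2023-06-23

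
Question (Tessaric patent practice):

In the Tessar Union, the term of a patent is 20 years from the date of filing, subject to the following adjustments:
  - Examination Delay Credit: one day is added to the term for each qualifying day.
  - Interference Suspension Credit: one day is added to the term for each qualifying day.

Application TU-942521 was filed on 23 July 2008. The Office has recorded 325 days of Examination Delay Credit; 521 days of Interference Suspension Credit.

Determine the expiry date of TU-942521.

November 16, 2030

Base term: filing date + 20 years → 23 July 2028.
Examination Delay Credit: +325 days → 13 June 2029.
Interference Suspension Credit: +521 days → 16 November 2030.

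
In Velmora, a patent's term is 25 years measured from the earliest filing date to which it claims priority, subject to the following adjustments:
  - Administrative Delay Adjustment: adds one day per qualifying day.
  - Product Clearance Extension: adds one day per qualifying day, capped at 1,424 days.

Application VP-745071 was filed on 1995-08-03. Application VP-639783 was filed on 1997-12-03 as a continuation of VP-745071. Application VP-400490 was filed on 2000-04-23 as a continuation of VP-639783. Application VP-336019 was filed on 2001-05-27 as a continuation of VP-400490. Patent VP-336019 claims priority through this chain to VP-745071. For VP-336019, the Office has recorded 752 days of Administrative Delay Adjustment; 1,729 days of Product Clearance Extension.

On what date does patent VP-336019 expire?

2026-07-19

Earliest priority filing: 3 August 1995.
Base term: 3 August 1995 + 25 years → 3 August 2020.
Administrative Delay Adjustment: +752 days → 25 August 2022.
Product Clearance Extension: 1729 days claimed exceeds the 1424-day cap, so +1424 days → 19 July 2026.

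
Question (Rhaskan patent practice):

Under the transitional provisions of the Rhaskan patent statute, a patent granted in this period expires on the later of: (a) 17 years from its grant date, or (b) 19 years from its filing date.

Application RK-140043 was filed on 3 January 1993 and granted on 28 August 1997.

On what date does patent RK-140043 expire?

2014-08-28

(a) grant + 17 years → 28 August 2014.
(b) filing + 19 years → 3 January 2012.
Later of the two: 28 August 2014.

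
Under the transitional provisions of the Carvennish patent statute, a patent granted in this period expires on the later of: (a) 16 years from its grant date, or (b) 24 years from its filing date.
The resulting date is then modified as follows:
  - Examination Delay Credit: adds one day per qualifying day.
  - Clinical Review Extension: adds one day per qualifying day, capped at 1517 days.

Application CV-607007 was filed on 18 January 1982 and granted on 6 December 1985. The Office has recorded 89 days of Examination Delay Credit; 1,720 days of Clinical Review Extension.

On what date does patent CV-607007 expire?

(a) grant + 16 years → 6 December 2001.
(b) filing + 24 years → 18 January 2006.
Later of the two: 18 January 2006.
Examination Delay Credit: +89 days → 17 April 2006.
Clinical Review Extension: 1720 days claimed exceeds the 1517-day cap, so +1517 days → 12 June 2010.

2010-06-12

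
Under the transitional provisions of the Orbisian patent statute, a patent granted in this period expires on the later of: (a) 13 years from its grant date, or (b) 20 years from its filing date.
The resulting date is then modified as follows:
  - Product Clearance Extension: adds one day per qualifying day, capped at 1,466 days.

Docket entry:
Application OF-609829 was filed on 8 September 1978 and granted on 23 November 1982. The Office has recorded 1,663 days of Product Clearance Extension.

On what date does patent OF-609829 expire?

2002-09-13

(a) grant + 13 years → 23 November 1995.
(b) filing + 20 years → 8 September 1998.
Later of the two: 8 September 1998.
Product Clearance Extension: 1663 days claimed exceeds the 1466-day cap, so +1466 days → 13 September 2002.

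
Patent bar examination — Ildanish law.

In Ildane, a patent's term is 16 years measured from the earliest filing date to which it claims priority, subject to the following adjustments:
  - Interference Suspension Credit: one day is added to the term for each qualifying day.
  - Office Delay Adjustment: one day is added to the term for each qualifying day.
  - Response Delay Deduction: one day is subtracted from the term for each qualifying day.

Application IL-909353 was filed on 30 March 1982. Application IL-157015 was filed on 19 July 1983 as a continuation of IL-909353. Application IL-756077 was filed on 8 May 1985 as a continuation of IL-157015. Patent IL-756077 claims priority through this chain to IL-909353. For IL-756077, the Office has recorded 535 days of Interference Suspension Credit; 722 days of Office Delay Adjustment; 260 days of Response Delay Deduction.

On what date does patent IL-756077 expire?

2000-12-21

Earliest priority filing: 30 March 1982.
Base term: 30 March 1982 + 16 years → 30 March 1998.
Interference Suspension Credit: +535 days → 16 September 1999.
Office Delay Adjustment: +722 days → 7 September 2001.
Response Delay Deduction: −260 days → 21 December 2000.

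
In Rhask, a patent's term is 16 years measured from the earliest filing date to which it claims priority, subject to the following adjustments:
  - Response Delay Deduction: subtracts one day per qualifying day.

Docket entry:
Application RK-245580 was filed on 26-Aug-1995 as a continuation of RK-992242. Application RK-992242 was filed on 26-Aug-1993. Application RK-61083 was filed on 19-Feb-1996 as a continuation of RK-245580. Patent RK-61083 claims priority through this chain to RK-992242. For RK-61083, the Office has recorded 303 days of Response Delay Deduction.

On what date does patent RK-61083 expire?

2008-10-27

Earliest priority filing: 26 August 1993.
Base term: 26 August 1993 + 16 years → 26 August 2009.
Response Delay Deduction: −303 days → 27 October 2008.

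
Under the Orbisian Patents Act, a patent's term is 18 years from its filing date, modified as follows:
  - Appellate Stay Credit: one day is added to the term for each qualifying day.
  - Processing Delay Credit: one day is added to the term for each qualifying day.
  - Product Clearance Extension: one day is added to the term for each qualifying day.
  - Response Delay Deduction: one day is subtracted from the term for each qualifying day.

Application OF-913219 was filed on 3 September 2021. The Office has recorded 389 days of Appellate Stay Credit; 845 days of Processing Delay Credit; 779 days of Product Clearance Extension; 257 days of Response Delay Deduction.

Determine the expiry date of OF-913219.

Base term: filing date + 18 years → 3 September 2039.
Appellate Stay Credit: +389 days → 26 September 2040.
Processing Delay Credit: +845 days → 19 January 2043.
Product Clearance Extension: +779 days → 8 March 2045.
Response Delay Deduction: −257 days → 24 June 2044.

June 24, 2044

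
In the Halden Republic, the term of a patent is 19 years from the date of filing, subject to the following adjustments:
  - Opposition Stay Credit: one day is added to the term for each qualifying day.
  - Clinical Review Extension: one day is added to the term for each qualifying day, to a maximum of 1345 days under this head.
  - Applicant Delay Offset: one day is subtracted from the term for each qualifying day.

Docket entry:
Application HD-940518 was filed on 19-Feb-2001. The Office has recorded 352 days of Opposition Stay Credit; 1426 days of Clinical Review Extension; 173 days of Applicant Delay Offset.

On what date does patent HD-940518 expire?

Base term: filing date + 19 years → 19 February 2020.
Opposition Stay Credit: +352 days → 5 February 2021.
Clinical Review Extension: 1426 days claimed exceeds the 1345-day cap, so +1345 days → 12 October 2024.
Applicant Delay Offset: −173 days → 22 April 2024.

April 22, 2024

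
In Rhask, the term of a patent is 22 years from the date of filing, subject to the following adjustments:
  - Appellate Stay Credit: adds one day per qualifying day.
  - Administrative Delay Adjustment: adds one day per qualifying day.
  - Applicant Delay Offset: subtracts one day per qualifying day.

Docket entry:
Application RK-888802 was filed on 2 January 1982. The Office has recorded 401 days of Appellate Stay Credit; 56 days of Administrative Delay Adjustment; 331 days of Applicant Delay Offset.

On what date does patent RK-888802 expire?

2004-05-07

Base term: filing date + 22 years → 2 January 2004.
Appellate Stay Credit: +401 days → 6 February 2005.
Administrative Delay Adjustment: +56 days → 3 April 2005.
Applicant Delay Offset: −331 days → 7 May 2004.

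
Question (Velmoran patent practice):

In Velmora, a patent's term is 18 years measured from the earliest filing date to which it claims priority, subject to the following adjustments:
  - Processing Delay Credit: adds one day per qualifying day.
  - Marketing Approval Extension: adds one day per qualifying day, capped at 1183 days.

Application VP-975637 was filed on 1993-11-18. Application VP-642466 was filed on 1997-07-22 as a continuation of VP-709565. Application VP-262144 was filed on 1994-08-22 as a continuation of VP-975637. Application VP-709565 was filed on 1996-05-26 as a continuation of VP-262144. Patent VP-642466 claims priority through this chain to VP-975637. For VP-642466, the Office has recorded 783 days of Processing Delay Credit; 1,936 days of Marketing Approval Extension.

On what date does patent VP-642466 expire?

Earliest priority filing: 18 November 1993.
Base term: 18 November 1993 + 18 years → 18 November 2011.
Processing Delay Credit: +783 days → 9 January 2014.
Marketing Approval Extension: 1936 days claimed exceeds the 1183-day cap, so +1183 days → 6 April 2017.

2017-04-06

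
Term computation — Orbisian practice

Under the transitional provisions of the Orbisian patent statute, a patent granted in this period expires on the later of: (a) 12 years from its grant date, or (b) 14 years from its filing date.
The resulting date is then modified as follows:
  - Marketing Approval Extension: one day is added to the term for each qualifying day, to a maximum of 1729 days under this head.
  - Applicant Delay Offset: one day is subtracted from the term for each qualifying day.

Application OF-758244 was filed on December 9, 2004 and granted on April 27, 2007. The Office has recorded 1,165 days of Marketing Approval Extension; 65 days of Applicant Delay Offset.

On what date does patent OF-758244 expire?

(a) grant + 12 years → 27 April 2019.
(b) filing + 14 years → 9 December 2018.
Later of the two: 27 April 2019.
Marketing Approval Extension: 1165 days (within the 1729-day cap) → +1165 days → 5 July 2022.
Applicant Delay Offset: −65 days → 1 May 2022.

May 1, 2022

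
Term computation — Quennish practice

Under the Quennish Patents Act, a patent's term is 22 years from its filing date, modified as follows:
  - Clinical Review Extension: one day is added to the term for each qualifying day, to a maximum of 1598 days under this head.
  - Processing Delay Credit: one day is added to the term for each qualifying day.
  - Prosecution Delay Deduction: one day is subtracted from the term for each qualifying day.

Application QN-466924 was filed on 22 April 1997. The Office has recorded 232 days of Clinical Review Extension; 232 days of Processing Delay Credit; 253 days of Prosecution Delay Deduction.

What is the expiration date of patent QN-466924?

Base term: filing date + 22 years → 22 April 2019.
Clinical Review Extension: 232 days (within the 1598-day cap) → +232 days → 10 December 2019.
Processing Delay Credit: +232 days → 29 July 2020.
Prosecution Delay Deduction: −253 days → 19 November 2019.

2019-11-19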